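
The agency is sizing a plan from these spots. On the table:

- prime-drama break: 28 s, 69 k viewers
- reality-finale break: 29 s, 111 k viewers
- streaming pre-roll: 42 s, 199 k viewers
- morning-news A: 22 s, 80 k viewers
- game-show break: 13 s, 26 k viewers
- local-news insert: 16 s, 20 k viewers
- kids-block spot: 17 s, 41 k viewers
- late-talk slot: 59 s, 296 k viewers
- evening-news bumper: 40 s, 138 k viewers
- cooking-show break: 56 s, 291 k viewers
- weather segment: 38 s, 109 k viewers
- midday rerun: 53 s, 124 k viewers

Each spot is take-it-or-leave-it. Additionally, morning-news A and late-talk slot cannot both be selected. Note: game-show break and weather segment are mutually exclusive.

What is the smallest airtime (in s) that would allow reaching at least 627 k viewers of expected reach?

132

Need the lightest bundle worth ≥ 627.
kids-block spot + late-talk slot + cooking-show break: 628 expected reach at 132 s.
Any bundle with less than 132 s falls short of 627.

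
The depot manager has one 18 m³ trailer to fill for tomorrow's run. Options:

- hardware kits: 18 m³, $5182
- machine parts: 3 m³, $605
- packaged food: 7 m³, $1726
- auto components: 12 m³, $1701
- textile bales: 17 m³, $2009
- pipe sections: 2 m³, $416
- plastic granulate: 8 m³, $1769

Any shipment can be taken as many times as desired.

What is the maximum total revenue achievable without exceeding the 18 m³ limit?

5182

Best packing: hardware kits — 18 m³, 5182 total.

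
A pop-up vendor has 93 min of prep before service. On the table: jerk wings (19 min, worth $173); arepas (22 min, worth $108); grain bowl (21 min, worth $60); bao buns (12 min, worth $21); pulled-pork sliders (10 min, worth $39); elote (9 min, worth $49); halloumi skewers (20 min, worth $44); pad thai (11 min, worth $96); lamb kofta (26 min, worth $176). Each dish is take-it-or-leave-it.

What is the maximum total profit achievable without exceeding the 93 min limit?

602

Density check — jerk wings 9.11, pad thai 8.73, lamb kofta 6.77, elote 5.44 are the best per min.
Best packing: jerk wings + arepas + elote + pad thai + lamb kofta — 87 min, 602 total.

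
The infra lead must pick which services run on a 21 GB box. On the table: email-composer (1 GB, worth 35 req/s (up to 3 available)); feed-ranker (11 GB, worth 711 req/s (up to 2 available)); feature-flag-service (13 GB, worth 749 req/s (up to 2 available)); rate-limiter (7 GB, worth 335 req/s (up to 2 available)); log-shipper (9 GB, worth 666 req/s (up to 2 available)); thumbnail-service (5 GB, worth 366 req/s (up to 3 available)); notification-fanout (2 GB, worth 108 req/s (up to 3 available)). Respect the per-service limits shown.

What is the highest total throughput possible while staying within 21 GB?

Ranking by ratio (throughput/GB): log-shipper 74.00, thumbnail-service 73.20, feed-ranker 64.64, feature-flag-service 57.62.
A density-first pass picks email-composer + 2×log-shipper + notification-fanout — 1475 at 21 GB.
Replace email-composer and log-shipper with 2×thumbnail-service: the trade gains 31 net, giving 1506 at 21 GB.
Nothing else within 21 GB beats 1506.

1506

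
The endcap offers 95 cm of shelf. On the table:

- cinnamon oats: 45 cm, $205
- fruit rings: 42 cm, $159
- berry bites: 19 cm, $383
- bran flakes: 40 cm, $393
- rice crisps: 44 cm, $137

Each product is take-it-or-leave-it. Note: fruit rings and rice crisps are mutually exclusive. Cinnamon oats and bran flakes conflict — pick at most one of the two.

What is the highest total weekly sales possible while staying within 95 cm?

The ratio ordering already packs tightly: berry bites + bran flakes, 59 cm, 776.
The closest alternative, cinnamon oats + berry bites, reaches only 588.

776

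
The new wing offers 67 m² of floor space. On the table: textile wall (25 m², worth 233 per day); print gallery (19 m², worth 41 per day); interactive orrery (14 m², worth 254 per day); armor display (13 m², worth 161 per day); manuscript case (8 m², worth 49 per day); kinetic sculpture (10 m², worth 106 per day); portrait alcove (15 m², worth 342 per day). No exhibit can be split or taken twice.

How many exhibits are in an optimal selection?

4

Optimal total is 990.
One optimal bundle: textile wall + interactive orrery + armor display + portrait alcove (67 m²).
Any selection reaching 990 contains exactly 4 exhibits.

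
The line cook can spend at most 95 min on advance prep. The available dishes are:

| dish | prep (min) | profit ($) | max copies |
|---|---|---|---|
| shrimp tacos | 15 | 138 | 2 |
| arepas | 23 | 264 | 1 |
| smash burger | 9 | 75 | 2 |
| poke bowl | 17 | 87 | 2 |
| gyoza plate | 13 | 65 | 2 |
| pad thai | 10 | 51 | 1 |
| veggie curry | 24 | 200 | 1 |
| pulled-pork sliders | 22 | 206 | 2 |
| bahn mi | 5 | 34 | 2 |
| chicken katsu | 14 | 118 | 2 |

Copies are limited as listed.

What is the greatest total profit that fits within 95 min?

912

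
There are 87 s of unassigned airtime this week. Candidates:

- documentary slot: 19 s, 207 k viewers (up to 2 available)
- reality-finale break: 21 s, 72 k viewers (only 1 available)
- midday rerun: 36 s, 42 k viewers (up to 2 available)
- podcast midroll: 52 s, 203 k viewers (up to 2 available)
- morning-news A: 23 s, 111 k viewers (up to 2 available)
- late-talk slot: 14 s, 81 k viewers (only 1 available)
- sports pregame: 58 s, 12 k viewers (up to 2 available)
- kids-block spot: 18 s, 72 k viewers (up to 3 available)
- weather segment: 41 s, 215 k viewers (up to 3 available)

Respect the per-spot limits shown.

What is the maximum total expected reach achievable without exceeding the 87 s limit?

Ranking by ratio (expected reach/s): documentary slot 10.89, late-talk slot 5.79, weather segment 5.24, morning-news A 4.83.
Filling by ratio: 2×documentary slot + morning-news A + late-talk slot for 606, with 12 s left unused.
Replace late-talk slot with morning-news A: the trade gains 30 net, giving 636 at 84 s.
No other feasible combination exceeds 636.

636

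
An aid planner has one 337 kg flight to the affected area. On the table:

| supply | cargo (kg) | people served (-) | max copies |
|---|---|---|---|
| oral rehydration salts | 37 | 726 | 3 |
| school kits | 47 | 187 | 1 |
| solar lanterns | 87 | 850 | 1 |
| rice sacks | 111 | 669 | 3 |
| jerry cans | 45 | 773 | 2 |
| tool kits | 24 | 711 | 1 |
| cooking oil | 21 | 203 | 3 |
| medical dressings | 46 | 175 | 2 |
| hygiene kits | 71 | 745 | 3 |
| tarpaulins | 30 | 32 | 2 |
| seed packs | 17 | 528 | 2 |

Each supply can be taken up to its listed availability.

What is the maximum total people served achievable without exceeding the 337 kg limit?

Taking 3×oral rehydration salts + 2×jerry cans + tool kits + hygiene kits + 2×seed packs: 330 kg used, 6236 in people served.
Nothing else within 337 kg beats 6236.

6236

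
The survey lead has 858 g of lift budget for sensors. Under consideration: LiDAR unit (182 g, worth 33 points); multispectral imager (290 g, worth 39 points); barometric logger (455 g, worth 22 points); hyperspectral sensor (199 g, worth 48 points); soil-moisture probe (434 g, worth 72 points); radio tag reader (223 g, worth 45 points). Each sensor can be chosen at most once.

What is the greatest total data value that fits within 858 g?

A density-first pass picks LiDAR unit + hyperspectral sensor + radio tag reader — 126 at 604 g.
The 182 g tied up in LiDAR unit is better spent on soil-moisture probe — total rises to 165 (856 g).
Next best is LiDAR unit + hyperspectral sensor + soil-moisture probe at 153 (815 g) — short by 12.

165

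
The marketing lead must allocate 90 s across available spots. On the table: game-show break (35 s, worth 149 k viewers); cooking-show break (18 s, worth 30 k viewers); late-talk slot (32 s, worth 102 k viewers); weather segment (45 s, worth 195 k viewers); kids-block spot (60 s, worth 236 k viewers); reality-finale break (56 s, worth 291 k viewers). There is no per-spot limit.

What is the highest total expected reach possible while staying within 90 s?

393

Late-talk slot + reality-finale break uses 88 of the 90 s and totals 393.
Nothing else within 90 s beats 393.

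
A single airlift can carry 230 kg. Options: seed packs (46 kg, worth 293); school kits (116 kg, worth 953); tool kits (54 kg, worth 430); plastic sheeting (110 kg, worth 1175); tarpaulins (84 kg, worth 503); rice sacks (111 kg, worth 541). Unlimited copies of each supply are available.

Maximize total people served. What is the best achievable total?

The ratio ordering already packs tightly: 2×plastic sheeting, 220 kg, 2350.
The spare 10 kg is too small for any remaining supply, and no exchange beats 2350.

2350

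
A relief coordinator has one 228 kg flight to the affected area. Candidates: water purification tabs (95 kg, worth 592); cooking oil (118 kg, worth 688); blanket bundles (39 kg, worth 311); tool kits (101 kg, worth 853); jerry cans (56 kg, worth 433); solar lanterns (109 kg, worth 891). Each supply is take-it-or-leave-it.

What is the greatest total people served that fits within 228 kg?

1744

The ratio ordering already packs tightly: tool kits + solar lanterns, 210 kg, 1744.
Next best is blanket bundles + jerry cans + solar lanterns at 1635 (204 kg) — short by 109.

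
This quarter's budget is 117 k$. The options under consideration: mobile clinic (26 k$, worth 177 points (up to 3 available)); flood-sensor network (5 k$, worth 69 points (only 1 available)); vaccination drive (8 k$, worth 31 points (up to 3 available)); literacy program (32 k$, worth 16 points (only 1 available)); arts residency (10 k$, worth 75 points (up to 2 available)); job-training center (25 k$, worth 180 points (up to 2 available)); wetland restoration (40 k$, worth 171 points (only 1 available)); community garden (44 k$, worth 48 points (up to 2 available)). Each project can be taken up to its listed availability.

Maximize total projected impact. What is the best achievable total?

858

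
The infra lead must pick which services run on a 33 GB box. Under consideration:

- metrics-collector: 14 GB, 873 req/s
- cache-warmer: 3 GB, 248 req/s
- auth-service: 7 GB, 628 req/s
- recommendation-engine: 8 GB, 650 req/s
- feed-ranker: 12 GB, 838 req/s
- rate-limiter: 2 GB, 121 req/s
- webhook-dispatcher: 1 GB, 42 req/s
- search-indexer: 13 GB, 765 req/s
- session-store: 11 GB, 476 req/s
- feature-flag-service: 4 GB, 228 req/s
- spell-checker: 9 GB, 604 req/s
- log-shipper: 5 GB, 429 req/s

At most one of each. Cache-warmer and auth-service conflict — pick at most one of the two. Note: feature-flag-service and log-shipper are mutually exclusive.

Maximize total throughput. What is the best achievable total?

Ranking by ratio (throughput/GB): auth-service 89.71, log-shipper 85.80, cache-warmer 82.67, recommendation-engine 81.25.
Auth-service + recommendation-engine + feed-ranker + webhook-dispatcher + log-shipper uses 33 of the 33 GB and totals 2587.
Runner-up auth-service + recommendation-engine + feed-ranker + log-shipper tops out at 2545.

2587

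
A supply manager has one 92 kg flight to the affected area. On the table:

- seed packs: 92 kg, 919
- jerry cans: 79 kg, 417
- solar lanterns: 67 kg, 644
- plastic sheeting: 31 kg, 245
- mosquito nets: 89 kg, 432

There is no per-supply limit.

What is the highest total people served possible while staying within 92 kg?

The ratio ordering already packs tightly: seed packs, 92 kg, 919.

919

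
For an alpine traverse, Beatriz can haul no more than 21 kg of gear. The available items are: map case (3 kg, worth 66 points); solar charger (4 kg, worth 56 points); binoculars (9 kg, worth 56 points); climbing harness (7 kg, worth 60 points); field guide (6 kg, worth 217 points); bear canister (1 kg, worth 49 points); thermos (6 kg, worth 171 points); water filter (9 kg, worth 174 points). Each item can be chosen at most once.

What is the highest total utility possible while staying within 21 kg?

562

Greedy by ratio would take map case + solar charger + field guide + bear canister + thermos: 20 kg used, total 559.
Dropping map case and solar charger and bear canister frees 8 kg; slotting in water filter (9 kg) lifts the total to 562 at 21 kg.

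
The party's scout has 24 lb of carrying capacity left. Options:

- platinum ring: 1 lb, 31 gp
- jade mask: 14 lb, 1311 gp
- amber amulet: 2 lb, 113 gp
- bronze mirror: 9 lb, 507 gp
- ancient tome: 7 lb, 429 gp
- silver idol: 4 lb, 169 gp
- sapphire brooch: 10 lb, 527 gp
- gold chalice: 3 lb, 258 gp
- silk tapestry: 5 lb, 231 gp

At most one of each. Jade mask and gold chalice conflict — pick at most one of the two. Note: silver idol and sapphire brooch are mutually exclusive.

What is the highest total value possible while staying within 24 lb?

1884

Best packing: platinum ring + jade mask + amber amulet + ancient tome — 24 lb, 1884 total.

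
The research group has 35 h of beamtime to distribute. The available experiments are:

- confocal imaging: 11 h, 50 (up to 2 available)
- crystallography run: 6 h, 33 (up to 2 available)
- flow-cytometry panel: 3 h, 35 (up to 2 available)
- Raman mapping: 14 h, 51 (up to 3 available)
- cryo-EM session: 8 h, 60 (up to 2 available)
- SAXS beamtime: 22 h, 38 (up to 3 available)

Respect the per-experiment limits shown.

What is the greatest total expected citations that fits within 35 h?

256

Best packing: 2×crystallography run + 2×flow-cytometry panel + 2×cryo-EM session — 34 h, 256 total.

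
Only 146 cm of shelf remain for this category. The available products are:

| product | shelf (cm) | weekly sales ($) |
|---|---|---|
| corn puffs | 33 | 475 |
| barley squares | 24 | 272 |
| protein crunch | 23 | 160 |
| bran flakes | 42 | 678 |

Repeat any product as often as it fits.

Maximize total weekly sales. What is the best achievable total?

2103

A density-first pass picks 3×bran flakes — 2034 at 126 cm.
The 84 cm tied up in 2×bran flakes is better spent on 3×corn puffs — total rises to 2103 (141 cm).
That's the maximum — no swap from here does better than 2103.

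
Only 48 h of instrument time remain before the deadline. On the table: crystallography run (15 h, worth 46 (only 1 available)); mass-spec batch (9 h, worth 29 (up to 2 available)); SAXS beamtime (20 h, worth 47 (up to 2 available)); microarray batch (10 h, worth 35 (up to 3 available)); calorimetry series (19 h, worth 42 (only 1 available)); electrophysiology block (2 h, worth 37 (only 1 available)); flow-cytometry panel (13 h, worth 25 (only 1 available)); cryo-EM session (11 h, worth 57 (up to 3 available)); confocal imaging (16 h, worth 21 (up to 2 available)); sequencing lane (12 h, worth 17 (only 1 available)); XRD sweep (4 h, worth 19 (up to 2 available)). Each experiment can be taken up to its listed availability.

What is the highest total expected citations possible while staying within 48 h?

Ranking by ratio (expected citations/h): electrophysiology block 18.50, cryo-EM session 5.18, XRD sweep 4.75.
Greedy by ratio would take electrophysiology block + 3×cryo-EM session + 2×XRD sweep: 43 h used, total 246.
Replace XRD sweep with mass-spec batch: the trade gains 10 net, giving 256 at 48 h.
No other feasible combination exceeds 256.

256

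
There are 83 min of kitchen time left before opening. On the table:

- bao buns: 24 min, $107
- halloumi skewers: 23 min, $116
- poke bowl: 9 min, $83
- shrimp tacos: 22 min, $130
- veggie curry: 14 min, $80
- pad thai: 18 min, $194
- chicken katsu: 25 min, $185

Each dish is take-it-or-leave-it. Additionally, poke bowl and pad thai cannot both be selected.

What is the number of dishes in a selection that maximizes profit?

4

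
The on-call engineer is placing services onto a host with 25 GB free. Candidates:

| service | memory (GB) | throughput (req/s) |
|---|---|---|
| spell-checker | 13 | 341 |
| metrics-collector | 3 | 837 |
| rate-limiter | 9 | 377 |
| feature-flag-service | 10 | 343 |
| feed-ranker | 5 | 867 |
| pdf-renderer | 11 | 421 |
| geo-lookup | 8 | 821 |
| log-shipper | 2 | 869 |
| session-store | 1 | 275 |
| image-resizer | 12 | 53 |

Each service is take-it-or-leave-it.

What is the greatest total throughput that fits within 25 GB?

3669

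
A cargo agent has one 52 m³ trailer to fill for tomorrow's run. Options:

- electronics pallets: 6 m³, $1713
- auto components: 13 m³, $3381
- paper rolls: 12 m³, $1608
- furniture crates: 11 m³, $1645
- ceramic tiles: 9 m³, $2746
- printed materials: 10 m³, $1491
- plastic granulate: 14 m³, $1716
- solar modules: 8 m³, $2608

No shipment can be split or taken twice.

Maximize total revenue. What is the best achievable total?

Ranking by ratio (revenue/m³): solar modules 326.00, ceramic tiles 305.11, electronics pallets 285.50, auto components 260.08.
Filling by ratio: electronics pallets + auto components + furniture crates + ceramic tiles + solar modules for 12093, with 5 m³ left unused.
The 11 m³ tied up in furniture crates is better spent on plastic granulate — total rises to 12164 (50 m³).
Runner-up electronics pallets + auto components + furniture crates + ceramic tiles + solar modules tops out at 12093.

12164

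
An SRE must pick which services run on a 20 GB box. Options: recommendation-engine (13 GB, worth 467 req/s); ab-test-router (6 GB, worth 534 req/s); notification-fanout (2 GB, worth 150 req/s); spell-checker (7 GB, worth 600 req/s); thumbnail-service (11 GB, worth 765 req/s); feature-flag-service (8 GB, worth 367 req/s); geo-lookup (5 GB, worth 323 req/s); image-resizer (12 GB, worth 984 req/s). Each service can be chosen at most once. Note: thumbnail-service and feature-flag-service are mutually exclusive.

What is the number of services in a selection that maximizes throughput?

3

The maximum throughput within 20 GB is 1668.
For example ab-test-router + notification-fanout + image-resizer achieves it, using 20 GB.
Any selection reaching 1668 contains exactly 3 services.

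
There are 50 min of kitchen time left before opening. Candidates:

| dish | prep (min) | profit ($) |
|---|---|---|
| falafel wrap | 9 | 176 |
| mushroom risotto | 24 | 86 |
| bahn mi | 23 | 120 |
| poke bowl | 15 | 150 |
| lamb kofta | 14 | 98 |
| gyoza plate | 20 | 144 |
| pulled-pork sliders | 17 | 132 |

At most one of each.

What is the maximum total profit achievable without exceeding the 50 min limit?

Ranking by ratio (profit/min): falafel wrap 19.56, poke bowl 10.00, pulled-pork sliders 7.76.
Filling by ratio: falafel wrap + poke bowl + pulled-pork sliders for 458, with 9 min left unused.
Dropping pulled-pork sliders frees 17 min; slotting in gyoza plate (20 min) lifts the total to 470 at 44 min.
An exhaustive check of the 128 subsets confirms 470.

470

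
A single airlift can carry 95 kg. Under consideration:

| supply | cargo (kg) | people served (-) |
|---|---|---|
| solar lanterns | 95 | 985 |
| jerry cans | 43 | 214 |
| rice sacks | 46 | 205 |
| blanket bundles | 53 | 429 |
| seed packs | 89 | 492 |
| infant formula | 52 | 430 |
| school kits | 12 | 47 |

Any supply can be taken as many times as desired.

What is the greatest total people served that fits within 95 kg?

985

The ratio ordering already packs tightly: solar lanterns, 95 kg, 985.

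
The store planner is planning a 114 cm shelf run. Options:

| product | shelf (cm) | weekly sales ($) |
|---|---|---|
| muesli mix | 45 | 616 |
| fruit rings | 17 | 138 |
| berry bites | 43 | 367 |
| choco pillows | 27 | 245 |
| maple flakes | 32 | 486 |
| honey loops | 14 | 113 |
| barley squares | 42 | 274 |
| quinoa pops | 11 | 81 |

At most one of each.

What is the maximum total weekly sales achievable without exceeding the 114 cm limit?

1353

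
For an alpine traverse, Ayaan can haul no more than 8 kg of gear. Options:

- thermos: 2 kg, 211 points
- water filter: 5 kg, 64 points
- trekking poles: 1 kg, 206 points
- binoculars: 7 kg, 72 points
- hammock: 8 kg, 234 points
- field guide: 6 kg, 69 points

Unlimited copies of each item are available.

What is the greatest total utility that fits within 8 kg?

1648

Density check — trekking poles 206.00, thermos 105.50, hammock 29.25 are the best per kg.
Taking 8×trekking poles: 8 kg used, 1648 in utility.
That's the maximum — no swap from here does better than 1648.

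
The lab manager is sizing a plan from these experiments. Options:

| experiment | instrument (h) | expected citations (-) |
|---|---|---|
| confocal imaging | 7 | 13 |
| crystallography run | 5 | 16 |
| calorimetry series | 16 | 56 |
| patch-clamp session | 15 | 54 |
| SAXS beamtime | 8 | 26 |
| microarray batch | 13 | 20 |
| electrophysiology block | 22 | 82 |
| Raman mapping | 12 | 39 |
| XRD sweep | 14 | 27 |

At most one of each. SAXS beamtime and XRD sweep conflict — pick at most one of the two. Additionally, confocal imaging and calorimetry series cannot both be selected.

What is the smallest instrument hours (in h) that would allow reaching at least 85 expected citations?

27

Need the lightest bundle worth ≥ 85.
Taking crystallography run + electrophysiology block gives 98 (≥ 85) for 27 h.
No combination under 27 h hits 85.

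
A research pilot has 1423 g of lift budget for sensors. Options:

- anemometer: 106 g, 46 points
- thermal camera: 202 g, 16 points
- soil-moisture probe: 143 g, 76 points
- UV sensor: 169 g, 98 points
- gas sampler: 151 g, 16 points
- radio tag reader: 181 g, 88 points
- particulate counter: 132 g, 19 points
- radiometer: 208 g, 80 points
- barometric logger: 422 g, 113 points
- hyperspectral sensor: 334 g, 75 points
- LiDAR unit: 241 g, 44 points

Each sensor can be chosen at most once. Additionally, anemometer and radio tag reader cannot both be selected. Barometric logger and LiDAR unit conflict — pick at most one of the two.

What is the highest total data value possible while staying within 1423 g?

490

Best packing: soil-moisture probe + UV sensor + gas sampler + radio tag reader + particulate counter + radiometer + barometric logger — 1406 g, 490 total.
Next best is anemometer + soil-moisture probe + UV sensor + radiometer + barometric logger + hyperspectral sensor at 488 (1382 g) — short by 2.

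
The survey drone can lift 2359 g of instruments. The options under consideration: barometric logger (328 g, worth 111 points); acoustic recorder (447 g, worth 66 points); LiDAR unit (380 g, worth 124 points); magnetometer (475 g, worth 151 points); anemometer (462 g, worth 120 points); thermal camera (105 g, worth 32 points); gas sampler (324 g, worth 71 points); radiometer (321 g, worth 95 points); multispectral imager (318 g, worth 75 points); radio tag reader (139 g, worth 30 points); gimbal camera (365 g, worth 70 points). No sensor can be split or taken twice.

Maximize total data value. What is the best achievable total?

A density-first pass picks barometric logger + LiDAR unit + magnetometer + anemometer + thermal camera + radiometer + radio tag reader — 663 at 2210 g.
Replace thermal camera and radio tag reader with multispectral imager: the trade gains 13 net, giving 676 at 2284 g.

676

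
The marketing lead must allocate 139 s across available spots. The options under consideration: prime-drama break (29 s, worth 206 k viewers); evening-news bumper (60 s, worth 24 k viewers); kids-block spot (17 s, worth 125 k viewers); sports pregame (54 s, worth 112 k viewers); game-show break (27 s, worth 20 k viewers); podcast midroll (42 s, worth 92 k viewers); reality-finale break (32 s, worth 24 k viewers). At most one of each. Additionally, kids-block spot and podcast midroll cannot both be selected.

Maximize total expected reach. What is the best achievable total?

467

By expected reach per s: kids-block spot 7.35, prime-drama break 7.10, podcast midroll 2.19 lead.
Prime-drama break + kids-block spot + sports pregame + reality-finale break uses 132 of the 139 s and totals 467.
No other feasible combination exceeds 467.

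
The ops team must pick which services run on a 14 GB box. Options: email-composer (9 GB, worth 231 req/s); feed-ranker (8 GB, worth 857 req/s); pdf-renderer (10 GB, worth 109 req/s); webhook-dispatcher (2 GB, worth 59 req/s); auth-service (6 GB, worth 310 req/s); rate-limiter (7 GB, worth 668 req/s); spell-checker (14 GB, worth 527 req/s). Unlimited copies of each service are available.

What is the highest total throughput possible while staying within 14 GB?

1336

A density-first pass picks feed-ranker + auth-service — 1167 at 14 GB.
The 14 GB tied up in feed-ranker and auth-service is better spent on 2×rate-limiter — total rises to 1336 (14 GB).
Nothing else within 14 GB beats 1336.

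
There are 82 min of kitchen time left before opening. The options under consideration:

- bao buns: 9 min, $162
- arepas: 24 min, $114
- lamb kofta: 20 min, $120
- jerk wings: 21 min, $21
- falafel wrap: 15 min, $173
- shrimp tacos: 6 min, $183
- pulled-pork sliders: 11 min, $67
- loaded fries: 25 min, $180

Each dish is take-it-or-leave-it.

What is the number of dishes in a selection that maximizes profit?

Best achievable profit is 818.
bao buns + lamb kofta + falafel wrap + shrimp tacos + loaded fries hits 818 at 75 min.
All optima have 5 dishes.

5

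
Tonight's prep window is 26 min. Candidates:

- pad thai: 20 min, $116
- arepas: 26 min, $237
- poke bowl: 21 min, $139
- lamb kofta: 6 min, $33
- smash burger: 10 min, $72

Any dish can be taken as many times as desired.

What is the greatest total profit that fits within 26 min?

Density check — arepas 9.12, smash burger 7.20, poke bowl 6.62, pad thai 5.80 are the best per min.
Taking arepas: 26 min used, 237 in profit.
Every other selection either busts 26 min or fails to beat 237.

237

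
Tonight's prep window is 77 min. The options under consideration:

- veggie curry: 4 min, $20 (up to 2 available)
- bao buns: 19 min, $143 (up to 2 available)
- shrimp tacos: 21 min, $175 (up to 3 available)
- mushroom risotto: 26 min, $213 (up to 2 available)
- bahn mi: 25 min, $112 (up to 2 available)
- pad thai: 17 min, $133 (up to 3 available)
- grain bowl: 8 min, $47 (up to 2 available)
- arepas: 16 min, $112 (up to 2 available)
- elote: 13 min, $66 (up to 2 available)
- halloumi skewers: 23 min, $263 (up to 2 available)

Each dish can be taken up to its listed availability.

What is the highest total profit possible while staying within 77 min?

759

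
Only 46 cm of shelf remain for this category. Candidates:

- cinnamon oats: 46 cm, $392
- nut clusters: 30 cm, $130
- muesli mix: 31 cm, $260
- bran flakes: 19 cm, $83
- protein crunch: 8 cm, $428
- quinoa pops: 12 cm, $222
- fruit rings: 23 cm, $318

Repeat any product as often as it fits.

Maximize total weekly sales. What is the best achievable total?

Best packing: 5×protein crunch — 40 cm, 2140 total.
The spare 6 cm is too small for any remaining product, and no exchange beats 2140.

2140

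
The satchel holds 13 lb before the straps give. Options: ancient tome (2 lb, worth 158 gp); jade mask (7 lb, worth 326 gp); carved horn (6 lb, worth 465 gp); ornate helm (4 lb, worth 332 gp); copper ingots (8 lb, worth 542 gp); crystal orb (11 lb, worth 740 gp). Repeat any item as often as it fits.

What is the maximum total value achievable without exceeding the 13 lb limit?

996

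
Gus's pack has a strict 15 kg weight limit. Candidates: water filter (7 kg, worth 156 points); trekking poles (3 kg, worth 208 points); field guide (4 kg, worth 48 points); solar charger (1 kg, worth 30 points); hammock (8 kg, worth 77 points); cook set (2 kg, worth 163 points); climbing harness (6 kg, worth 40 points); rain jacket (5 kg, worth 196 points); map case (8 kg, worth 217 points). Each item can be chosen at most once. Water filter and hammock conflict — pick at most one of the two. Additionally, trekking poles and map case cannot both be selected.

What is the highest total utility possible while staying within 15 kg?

Density check — cook set 81.50, trekking poles 69.33, rain jacket 39.20 are the best per kg.
The ratio ordering already packs tightly: trekking poles + field guide + solar charger + cook set + rain jacket, 15 kg, 645.
Next best is trekking poles + field guide + cook set + rain jacket at 615 (14 kg) — short by 30.

645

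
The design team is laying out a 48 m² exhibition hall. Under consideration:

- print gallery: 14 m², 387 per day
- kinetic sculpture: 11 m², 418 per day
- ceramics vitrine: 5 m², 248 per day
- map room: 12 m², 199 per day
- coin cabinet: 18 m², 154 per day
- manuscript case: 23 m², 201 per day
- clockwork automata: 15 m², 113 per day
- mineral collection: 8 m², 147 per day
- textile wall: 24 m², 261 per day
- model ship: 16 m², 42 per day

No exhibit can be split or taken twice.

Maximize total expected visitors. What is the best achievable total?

Density check — ceramics vitrine 49.60, kinetic sculpture 38.00, print gallery 27.64, mineral collection 18.38 are the best per m².
A density-first pass picks print gallery + kinetic sculpture + ceramics vitrine + mineral collection — 1200 at 38 m².
Replace mineral collection with map room: the trade gains 52 net, giving 1252 at 42 m².
Every other selection either busts 48 m² or fails to beat 1252.

1252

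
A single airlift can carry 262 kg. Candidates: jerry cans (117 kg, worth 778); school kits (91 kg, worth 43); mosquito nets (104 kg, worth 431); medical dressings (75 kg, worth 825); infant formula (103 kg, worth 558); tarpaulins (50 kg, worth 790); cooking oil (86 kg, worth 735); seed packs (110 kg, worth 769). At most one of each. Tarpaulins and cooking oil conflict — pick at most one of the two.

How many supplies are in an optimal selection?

3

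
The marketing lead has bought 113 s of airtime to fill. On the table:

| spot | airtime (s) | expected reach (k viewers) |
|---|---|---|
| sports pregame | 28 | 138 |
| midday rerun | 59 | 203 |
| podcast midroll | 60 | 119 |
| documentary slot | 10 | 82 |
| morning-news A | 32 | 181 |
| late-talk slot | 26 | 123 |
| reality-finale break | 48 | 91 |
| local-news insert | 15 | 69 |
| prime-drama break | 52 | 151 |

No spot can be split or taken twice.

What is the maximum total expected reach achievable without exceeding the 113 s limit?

593

The ratio ordering already packs tightly: sports pregame + documentary slot + morning-news A + late-talk slot + local-news insert, 111 s, 593.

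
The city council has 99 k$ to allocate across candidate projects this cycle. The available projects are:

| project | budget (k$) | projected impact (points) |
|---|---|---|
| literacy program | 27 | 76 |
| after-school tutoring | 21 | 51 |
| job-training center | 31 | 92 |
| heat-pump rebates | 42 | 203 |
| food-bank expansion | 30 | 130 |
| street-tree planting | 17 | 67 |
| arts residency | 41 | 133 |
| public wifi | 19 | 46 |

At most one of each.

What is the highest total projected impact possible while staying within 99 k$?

409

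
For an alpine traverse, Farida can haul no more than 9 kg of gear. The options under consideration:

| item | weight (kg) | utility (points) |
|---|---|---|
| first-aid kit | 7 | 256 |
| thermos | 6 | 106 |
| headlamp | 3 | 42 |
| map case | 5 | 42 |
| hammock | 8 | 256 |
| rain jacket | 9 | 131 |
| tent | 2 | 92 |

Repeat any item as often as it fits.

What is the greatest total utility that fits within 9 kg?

368

The ratio ordering already packs tightly: 4×tent, 8 kg, 368.
Every other selection either busts 9 kg or fails to beat 368.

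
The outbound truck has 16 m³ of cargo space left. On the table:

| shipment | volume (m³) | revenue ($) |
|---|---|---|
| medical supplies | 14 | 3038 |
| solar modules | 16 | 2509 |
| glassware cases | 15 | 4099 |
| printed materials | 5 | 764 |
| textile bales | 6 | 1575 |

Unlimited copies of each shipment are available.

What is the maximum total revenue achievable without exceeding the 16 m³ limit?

4099

Ranking by ratio (revenue/m³): glassware cases 273.27, textile bales 262.50, medical supplies 217.00, solar modules 156.81.
The ratio ordering already packs tightly: glassware cases, 15 m³, 4099.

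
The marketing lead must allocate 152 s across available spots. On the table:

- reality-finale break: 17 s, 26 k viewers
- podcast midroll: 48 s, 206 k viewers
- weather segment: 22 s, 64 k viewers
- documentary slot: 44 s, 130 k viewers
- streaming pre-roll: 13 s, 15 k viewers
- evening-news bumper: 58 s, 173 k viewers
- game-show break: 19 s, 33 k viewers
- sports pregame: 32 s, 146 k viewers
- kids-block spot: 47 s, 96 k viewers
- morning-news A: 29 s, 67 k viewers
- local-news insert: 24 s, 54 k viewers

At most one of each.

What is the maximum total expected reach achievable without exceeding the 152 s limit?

546

Taking the top-ratio spots first gives podcast midroll + streaming pre-roll + evening-news bumper + sports pregame for 540 (151 s).
Dropping streaming pre-roll and evening-news bumper frees 71 s; slotting in weather segment + documentary slot (66 s) lifts the total to 546 at 146 s.
The spare 6 s is too small for any remaining spot, and no exchange beats 546.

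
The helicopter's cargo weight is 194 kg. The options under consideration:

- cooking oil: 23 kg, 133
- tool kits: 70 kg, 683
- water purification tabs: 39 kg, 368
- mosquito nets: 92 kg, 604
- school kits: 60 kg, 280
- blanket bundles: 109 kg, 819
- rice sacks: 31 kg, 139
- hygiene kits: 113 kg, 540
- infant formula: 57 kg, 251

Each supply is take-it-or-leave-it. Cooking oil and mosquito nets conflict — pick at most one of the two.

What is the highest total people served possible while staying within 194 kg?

1502

A density-first pass picks cooking oil + tool kits + water purification tabs + school kits — 1464 at 192 kg.
Replace cooking oil and water purification tabs and school kits with blanket bundles: the trade gains 38 net, giving 1502 at 179 kg.
Every other selection either busts 194 kg or breaks a pairing rule or fails to beat 1502.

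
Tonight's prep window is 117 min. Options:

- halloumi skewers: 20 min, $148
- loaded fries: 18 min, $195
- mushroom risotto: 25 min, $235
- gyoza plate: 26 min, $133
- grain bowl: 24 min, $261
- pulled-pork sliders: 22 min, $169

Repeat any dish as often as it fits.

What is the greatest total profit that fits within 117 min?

1239

Ranking by ratio (profit/min): grain bowl 10.88, loaded fries 10.83, mushroom risotto 9.40, pulled-pork sliders 7.68.
Taking loaded fries + 4×grain bowl: 114 min used, 1239 in profit.
Every other selection either busts 117 min or fails to beat 1239.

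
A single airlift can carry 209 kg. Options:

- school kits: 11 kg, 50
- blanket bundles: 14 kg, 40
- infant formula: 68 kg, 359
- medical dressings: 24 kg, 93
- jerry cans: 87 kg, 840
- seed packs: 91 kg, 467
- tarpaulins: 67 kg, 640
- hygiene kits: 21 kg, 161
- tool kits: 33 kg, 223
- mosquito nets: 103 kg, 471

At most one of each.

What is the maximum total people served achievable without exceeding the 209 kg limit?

Best packing: jerry cans + tarpaulins + hygiene kits + tool kits — 208 kg, 1864 total.

1864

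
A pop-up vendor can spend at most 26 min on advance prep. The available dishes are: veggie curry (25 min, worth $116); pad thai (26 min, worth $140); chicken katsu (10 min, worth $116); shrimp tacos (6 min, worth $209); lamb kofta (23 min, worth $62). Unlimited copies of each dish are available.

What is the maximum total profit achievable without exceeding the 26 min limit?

836

Taking 4×shrimp tacos: 24 min used, 836 in profit.
That's the maximum — no swap from here does better than 836.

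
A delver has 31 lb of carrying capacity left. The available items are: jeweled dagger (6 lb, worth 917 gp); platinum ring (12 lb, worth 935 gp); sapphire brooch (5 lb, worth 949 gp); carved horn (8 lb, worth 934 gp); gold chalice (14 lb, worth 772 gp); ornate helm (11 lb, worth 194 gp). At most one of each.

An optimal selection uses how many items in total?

4

The maximum value within 31 lb is 3735.
For example jeweled dagger + platinum ring + sapphire brooch + carved horn achieves it, using 31 lb.
Every optimal selection uses 4 items.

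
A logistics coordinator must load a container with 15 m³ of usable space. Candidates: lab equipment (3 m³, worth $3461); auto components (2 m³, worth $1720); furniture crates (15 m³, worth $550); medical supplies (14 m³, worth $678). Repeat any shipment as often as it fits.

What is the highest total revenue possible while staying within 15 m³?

17305

5×lab equipment uses 15 of the 15 m³ and totals 17305.
No other feasible combination exceeds 17305.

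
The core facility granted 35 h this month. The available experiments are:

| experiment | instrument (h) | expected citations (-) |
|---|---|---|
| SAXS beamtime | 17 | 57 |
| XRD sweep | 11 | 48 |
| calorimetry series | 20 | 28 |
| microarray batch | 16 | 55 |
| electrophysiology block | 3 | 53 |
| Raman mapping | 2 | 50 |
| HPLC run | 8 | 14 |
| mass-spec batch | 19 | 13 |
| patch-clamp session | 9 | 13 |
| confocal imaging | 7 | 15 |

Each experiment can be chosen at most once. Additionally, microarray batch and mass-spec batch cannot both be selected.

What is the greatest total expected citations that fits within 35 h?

The ratio heuristic lands on XRD sweep + microarray batch + electrophysiology block + Raman mapping (206) but leaves 3 h idle.
Dropping microarray batch frees 16 h; slotting in SAXS beamtime (17 h) lifts the total to 208 at 33 h.
Runner-up XRD sweep + microarray batch + electrophysiology block + Raman mapping tops out at 206.

208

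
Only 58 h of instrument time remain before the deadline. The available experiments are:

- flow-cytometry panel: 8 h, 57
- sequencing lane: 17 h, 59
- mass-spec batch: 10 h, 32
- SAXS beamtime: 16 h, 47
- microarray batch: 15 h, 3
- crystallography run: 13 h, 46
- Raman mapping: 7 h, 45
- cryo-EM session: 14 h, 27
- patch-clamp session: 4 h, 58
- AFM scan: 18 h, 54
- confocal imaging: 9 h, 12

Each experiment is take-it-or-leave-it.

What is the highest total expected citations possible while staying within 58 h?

A density-first pass picks flow-cytometry panel + sequencing lane + crystallography run + Raman mapping + patch-clamp session + confocal imaging — 277 at 58 h.
Replace sequencing lane and confocal imaging with mass-spec batch + SAXS beamtime: the trade gains 8 net, giving 285 at 58 h.

285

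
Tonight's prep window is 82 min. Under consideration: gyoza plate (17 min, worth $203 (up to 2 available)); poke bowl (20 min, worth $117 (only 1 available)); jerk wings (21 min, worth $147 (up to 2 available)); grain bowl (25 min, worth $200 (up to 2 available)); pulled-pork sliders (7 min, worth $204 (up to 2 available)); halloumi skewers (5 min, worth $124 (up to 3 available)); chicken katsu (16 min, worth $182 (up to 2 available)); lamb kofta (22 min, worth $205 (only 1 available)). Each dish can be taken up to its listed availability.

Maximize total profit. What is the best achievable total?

Best packing: 2×gyoza plate + 2×pulled-pork sliders + 3×halloumi skewers + chicken katsu — 79 min, 1368 total.
No other feasible combination exceeds 1368.

1368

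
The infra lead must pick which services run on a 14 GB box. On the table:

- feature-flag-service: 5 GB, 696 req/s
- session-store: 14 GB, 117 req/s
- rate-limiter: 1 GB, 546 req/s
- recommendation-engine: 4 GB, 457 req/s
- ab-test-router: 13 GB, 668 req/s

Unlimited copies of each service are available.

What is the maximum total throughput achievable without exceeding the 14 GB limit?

7644

The ratio ordering already packs tightly: 14×rate-limiter, 14 GB, 7644.
No other feasible combination exceeds 7644.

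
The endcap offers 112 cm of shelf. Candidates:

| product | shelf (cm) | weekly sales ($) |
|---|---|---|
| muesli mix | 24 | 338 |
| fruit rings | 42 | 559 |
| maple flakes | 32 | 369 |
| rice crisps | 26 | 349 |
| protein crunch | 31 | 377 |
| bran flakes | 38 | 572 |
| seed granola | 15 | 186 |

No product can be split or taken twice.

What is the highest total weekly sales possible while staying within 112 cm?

Taking the top-ratio products first gives muesli mix + rice crisps + bran flakes + seed granola for 1445 (103 cm).
Using the slack differently, fruit rings + protein crunch + bran flakes comes to 1508 at 111 cm.

1508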